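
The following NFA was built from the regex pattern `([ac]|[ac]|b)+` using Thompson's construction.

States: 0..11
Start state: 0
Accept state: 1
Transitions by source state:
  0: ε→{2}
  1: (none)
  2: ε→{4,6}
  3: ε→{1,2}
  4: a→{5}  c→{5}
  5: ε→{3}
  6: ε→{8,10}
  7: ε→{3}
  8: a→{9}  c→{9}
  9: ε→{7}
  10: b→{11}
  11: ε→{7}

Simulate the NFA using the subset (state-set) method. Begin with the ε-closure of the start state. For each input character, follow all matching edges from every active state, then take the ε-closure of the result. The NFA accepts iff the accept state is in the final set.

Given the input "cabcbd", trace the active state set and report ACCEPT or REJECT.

initial (ε-close {0}): {0,2,4,6,8,10}
'c' @ 1: {1,2,3,4,5,6,7,8,9,10}  [accepting]
'a' @ 2: {1,2,3,4,5,6,7,8,9,10}  [accepting]
'b' @ 3: {1,2,3,4,6,7,8,10,11}  [accepting]
'c' @ 4: {1,2,3,4,5,6,7,8,9,10}  [accepting]
'b' @ 5: {1,2,3,4,6,7,8,10,11}  [accepting]
'd' @ 6: {}  — no active states
after full input: {}  (accept=1 not in)

Answer: REJECT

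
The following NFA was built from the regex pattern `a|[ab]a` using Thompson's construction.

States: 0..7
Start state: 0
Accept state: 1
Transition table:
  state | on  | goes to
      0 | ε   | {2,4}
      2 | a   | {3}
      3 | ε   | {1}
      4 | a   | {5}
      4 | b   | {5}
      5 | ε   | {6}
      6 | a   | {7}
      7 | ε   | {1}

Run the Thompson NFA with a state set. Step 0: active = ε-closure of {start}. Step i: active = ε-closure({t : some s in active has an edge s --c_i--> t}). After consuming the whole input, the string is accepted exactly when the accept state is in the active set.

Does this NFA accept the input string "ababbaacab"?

Answer: REJECT

Steps:
start: ε-closure({0}) = {0,2,4}
'a' @ 1: {1,3,5,6}  ✓accept
'b' @ 2: {}  — no active states
rest 'abbaacab' ignored (set empty)
end set {} — state 1 not in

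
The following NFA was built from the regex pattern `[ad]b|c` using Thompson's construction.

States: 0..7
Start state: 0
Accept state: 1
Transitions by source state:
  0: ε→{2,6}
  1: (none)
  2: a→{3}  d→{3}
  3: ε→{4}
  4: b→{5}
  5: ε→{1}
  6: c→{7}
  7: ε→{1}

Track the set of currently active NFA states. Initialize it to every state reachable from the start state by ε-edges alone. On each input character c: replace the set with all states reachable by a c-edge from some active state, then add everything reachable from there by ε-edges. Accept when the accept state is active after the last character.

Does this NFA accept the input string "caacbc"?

start: ε-closure({0}) = {0,2,6}
'c' @ 1: {1,7}  [accepting]
'a' @ 2: {}  — no active states
rest 'acbc' ignored (set empty)
final: {}; accept 1 not in set

Answer: REJECT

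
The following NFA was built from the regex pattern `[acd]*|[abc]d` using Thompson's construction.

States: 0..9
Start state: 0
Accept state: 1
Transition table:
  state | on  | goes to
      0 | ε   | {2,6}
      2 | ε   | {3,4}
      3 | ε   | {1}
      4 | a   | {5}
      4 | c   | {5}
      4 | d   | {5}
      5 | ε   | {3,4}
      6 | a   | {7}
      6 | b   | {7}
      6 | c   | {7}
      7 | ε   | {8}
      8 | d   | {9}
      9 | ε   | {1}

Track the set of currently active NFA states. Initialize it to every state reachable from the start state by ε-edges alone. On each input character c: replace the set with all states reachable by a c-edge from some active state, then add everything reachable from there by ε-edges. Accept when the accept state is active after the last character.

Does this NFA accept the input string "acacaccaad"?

Answer: ACCEPT

Steps:
start: ε-closure({0}) = {0,1,2,3,4,6}
'a' @ 1: {1,3,4,5,7,8}  [accepting]
'c' @ 2: {1,3,4,5}  [accepting]
'a' @ 3: {1,3,4,5}  [accepting]
'c' @ 4: {1,3,4,5}  [accepting]
'a' @ 5: {1,3,4,5}  [accepting]
'c' @ 6: {1,3,4,5}  [accepting]
'c' @ 7: {1,3,4,5}  [accepting]
'a' @ 8: {1,3,4,5}  [accepting]
'a' @ 9: {1,3,4,5}  [accepting]
'd' @ 10: {1,3,4,5}  [accepting]
final: {1,3,4,5}; accept 1 in set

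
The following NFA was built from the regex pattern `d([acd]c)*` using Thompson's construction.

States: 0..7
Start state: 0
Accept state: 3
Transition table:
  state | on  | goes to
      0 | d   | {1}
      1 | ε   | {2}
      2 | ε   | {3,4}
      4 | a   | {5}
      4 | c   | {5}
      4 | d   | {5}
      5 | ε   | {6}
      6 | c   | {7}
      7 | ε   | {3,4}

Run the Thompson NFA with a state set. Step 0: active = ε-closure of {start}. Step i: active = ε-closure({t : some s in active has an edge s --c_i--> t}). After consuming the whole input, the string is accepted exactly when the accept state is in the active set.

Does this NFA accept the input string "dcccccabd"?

Answer: REJECT

Derivation:
start: ε-closure({0}) = {0}
'd' @ 1: {1,2,3,4}  (accept∈set)
'c' @ 2: {5,6}
'c' @ 3: {3,4,7}  (accept∈set)
'c' @ 4: {5,6}
'c' @ 5: {3,4,7}  (accept∈set)
'c' @ 6: {5,6}
'a' @ 7: {}  — no active states
rest 'bd' ignored (set empty)
after full input: {}  (accept=3 not in)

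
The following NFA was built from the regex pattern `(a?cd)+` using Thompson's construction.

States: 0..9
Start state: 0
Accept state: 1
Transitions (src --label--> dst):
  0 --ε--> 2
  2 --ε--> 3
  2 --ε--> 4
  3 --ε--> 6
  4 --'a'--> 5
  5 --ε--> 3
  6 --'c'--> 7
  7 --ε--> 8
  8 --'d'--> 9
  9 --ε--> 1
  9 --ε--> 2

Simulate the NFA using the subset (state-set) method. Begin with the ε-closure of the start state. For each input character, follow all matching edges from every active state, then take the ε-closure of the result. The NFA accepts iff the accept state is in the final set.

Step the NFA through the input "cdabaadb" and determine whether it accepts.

start: ε-closure({0}) = {0,2,3,4,6}
'c' @ 1: {7,8}
'd' @ 2: {1,2,3,4,6,9}  ✓accept
'a' @ 3: {3,5,6}
'b' @ 4: {}  — dead — no transitions
rest 'aadb' ignored (set empty)
after full input: {}  (accept=1 not in)

Answer: REJECT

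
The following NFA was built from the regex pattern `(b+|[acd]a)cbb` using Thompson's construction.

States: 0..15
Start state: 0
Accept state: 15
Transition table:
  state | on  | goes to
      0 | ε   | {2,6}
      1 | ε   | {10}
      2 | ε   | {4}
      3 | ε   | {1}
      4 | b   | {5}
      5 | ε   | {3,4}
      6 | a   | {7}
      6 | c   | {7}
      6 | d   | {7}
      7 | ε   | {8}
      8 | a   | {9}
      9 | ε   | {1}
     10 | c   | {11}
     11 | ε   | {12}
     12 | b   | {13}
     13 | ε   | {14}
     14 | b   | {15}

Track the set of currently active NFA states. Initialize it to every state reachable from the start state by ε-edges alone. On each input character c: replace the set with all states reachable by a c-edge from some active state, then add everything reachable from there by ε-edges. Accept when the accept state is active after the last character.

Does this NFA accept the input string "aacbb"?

Answer: ACCEPT

Steps:
start: ε-closure({0}) = {0,2,4,6}
'a' @ 1: {7,8}
'a' @ 2: {1,9,10}
'c' @ 3: {11,12}
'b' @ 4: {13,14}
'b' @ 5: {15}  (accept∈set)
end set {15} — state 15 in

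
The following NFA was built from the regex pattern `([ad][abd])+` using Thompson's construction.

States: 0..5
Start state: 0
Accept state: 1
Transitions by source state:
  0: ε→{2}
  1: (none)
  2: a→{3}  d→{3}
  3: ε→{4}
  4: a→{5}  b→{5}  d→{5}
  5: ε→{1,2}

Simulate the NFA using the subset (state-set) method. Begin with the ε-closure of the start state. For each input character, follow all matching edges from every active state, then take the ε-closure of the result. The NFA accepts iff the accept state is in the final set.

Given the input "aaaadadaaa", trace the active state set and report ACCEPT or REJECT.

start: ε-closure({0}) = {0,2}
'a' @ 1: {3,4}
'a' @ 2: {1,2,5}  ✓accept
'a' @ 3: {3,4}
'a' @ 4: {1,2,5}  ✓accept
'd' @ 5: {3,4}
'a' @ 6: {1,2,5}  ✓accept
'd' @ 7: {3,4}
'a' @ 8: {1,2,5}  ✓accept
'a' @ 9: {3,4}
'a' @ 10: {1,2,5}  ✓accept
end set {1,2,5} — state 1 in

Answer: ACCEPT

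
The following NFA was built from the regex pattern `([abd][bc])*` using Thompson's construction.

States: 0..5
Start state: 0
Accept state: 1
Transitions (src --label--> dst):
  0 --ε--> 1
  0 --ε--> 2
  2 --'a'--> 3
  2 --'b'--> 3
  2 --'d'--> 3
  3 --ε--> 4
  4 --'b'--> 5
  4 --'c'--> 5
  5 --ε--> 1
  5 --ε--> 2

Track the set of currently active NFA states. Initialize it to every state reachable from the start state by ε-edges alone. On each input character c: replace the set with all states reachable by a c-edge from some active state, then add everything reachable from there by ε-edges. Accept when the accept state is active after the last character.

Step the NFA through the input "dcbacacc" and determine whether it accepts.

initial (ε-close {0}): {0,1,2}
'd' @ 1: {3,4}
'c' @ 2: {1,2,5}  [accepting]
'b' @ 3: {3,4}
'a' @ 4: {}  — state set empty
rest 'cacc' ignored (set empty)
final: {}; accept 1 not in set

Answer: REJECT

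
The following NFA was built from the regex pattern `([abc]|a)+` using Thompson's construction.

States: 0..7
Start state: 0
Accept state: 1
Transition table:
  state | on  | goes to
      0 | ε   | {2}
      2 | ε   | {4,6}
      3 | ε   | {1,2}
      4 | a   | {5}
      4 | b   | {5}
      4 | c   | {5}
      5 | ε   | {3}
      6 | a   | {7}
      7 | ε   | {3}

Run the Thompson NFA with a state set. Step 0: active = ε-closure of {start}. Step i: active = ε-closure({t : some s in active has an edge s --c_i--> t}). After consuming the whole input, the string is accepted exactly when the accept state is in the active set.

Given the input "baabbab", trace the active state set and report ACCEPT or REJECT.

initial (ε-close {0}): {0,2,4,6}
'b' @ 1: {1,2,3,4,5,6}  (accept∈set)
'a' @ 2: {1,2,3,4,5,6,7}  (accept∈set)
'a' @ 3: {1,2,3,4,5,6,7}  (accept∈set)
'b' @ 4: {1,2,3,4,5,6}  (accept∈set)
'b' @ 5: {1,2,3,4,5,6}  (accept∈set)
'a' @ 6: {1,2,3,4,5,6,7}  (accept∈set)
'b' @ 7: {1,2,3,4,5,6}  (accept∈set)
after full input: {1,2,3,4,5,6}  (accept=1 in)

Answer: ACCEPT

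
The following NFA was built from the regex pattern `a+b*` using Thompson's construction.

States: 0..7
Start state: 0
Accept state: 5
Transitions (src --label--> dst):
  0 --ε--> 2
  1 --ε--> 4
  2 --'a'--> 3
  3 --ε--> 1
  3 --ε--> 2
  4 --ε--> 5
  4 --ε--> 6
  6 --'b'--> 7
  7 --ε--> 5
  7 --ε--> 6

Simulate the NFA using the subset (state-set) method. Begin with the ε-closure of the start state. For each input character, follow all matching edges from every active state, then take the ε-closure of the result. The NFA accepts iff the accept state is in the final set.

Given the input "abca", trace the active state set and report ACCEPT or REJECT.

initial (ε-close {0}): {0,2}
'a' @ 1: {1,2,3,4,5,6}  (accept∈set)
'b' @ 2: {5,6,7}  (accept∈set)
'c' @ 3: {}  — no active states
rest 'a' ignored (set empty)
final: {}; accept 5 not in set

Answer: REJECT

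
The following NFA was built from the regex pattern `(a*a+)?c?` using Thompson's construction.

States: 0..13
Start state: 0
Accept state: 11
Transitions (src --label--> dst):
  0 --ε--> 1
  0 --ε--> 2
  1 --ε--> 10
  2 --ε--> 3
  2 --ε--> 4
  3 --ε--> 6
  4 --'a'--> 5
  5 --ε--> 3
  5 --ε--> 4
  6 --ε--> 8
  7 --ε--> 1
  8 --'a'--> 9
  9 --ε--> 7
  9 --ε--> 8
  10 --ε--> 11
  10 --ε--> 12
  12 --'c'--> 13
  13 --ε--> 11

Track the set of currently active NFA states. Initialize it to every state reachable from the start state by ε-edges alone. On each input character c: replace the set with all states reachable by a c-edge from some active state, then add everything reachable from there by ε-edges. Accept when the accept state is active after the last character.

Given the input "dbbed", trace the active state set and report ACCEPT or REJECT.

start: ε-closure({0}) = {0,1,2,3,4,6,8,10,11,12}
'd' @ 1: {}  — dead — no transitions
rest 'bbed' ignored (set empty)
end set {} — state 11 not in

Answer: REJECT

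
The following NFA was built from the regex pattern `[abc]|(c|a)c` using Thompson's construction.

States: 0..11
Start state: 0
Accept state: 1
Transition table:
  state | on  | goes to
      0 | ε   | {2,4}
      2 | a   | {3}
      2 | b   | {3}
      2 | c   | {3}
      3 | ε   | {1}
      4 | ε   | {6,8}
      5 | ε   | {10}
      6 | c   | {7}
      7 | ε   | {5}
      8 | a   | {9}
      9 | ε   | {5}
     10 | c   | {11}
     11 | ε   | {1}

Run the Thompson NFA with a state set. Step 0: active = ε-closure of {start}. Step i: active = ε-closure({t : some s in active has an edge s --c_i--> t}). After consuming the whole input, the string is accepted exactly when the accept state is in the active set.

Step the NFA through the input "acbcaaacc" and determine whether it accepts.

initial (ε-close {0}): {0,2,4,6,8}
'a' @ 1: {1,3,5,9,10}  [accepting]
'c' @ 2: {1,11}  [accepting]
'b' @ 3: {}  — no active states
rest 'caaacc' ignored (set empty)
end set {} — state 1 not in

Answer: REJECT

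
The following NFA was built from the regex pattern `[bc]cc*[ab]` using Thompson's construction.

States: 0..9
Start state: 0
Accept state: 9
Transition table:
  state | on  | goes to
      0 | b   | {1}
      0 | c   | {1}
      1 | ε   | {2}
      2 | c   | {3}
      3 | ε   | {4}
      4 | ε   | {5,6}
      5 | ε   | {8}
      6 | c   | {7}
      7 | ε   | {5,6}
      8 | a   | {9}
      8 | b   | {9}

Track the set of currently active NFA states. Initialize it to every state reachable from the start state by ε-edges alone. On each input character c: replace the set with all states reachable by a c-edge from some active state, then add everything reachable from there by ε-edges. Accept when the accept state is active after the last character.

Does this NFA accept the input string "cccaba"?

Answer: REJECT

Derivation:
initial (ε-close {0}): {0}
'c' @ 1: {1,2}
'c' @ 2: {3,4,5,6,8}
'c' @ 3: {5,6,7,8}
'a' @ 4: {9}  (accept∈set)
'b' @ 5: {}  — dead — no transitions
rest 'a' ignored (set empty)
after full input: {}  (accept=9 not in)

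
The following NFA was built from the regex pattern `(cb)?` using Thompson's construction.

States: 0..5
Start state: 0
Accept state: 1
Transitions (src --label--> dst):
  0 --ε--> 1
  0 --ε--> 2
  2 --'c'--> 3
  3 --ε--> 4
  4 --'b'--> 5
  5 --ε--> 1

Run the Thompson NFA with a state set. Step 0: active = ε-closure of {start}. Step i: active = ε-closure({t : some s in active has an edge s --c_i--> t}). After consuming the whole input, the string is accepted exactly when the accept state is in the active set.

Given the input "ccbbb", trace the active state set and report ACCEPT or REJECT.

initial (ε-close {0}): {0,1,2}
'c' @ 1: {3,4}
'c' @ 2: {}  — dead — no transitions
rest 'bbb' ignored (set empty)
after full input: {}  (accept=1 not in)

Answer: REJECT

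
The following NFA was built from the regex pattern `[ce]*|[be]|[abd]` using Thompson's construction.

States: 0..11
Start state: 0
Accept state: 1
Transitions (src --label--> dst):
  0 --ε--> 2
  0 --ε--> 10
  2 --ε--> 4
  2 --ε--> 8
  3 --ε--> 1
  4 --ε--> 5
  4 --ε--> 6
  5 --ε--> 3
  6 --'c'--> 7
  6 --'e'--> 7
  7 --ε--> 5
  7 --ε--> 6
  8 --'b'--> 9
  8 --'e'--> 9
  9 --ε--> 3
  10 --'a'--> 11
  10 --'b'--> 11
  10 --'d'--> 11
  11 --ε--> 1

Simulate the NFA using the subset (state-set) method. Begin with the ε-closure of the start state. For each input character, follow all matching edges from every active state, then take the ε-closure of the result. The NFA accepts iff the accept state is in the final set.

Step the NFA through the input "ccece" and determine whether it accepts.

S₀ = ε-closure({0}) = {0,1,2,3,4,5,6,8,10}
'c' @ 1: {1,3,5,6,7}  [accepting]
'c' @ 2: {1,3,5,6,7}  [accepting]
'e' @ 3: {1,3,5,6,7}  [accepting]
'c' @ 4: {1,3,5,6,7}  [accepting]
'e' @ 5: {1,3,5,6,7}  [accepting]
end set {1,3,5,6,7} — state 1 in

Answer: ACCEPT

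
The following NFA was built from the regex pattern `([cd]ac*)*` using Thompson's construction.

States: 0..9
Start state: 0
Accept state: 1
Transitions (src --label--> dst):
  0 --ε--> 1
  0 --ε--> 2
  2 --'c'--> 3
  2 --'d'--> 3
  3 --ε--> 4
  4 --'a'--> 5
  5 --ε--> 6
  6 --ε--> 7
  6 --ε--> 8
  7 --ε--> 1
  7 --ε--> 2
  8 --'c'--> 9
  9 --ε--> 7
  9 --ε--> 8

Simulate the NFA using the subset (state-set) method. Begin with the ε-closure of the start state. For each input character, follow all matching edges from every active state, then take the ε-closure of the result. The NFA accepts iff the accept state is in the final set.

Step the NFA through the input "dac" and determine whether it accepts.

start: ε-closure({0}) = {0,1,2}
'd' @ 1: {3,4}
'a' @ 2: {1,2,5,6,7,8}  ✓accept
'c' @ 3: {1,2,3,4,7,8,9}  ✓accept
final: {1,2,3,4,7,8,9}; accept 1 in set

Answer: ACCEPT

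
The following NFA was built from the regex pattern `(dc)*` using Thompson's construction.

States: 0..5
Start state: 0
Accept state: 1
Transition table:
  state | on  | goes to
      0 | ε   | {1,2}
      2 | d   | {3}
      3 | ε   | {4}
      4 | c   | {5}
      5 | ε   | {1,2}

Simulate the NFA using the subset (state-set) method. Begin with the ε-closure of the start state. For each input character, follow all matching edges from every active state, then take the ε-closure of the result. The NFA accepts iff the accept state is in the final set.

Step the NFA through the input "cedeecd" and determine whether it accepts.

Answer: REJECT

Trace:
initial (ε-close {0}): {0,1,2}
'c' @ 1: {}  — dead — no transitions
rest 'edeecd' ignored (set empty)
after full input: {}  (accept=1 not in)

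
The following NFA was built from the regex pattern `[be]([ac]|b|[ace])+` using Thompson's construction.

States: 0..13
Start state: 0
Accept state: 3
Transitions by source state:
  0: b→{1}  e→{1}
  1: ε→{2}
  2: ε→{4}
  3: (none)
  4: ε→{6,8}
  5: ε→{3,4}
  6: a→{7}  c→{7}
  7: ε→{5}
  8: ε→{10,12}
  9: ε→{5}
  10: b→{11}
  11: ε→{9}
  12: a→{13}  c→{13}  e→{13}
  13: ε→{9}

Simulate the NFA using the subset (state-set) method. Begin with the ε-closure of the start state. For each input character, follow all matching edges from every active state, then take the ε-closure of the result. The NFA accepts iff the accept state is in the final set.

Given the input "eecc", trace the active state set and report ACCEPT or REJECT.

Answer: ACCEPT

Trace:
initial (ε-close {0}): {0}
'e' @ 1: {1,2,4,6,8,10,12}
'e' @ 2: {3,4,5,6,8,9,10,12,13}  ✓accept
'c' @ 3: {3,4,5,6,7,8,9,10,12,13}  ✓accept
'c' @ 4: {3,4,5,6,7,8,9,10,12,13}  ✓accept
final: {3,4,5,6,7,8,9,10,12,13}; accept 3 in set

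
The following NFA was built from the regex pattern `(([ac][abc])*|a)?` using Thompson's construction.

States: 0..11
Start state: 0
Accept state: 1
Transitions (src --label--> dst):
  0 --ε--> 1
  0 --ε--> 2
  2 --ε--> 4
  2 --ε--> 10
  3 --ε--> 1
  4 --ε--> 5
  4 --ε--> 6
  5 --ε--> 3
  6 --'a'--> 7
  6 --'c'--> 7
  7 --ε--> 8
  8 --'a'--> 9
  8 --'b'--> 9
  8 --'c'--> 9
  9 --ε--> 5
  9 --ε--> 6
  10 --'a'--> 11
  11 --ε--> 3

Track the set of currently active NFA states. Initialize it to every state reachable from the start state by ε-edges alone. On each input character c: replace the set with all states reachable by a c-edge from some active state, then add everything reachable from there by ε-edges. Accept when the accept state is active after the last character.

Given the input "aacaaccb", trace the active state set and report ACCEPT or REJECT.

Answer: ACCEPT

Steps:
S₀ = ε-closure({0}) = {0,1,2,3,4,5,6,10}
'a' @ 1: {1,3,7,8,11}  ✓accept
'a' @ 2: {1,3,5,6,9}  ✓accept
'c' @ 3: {7,8}
'a' @ 4: {1,3,5,6,9}  ✓accept
'a' @ 5: {7,8}
'c' @ 6: {1,3,5,6,9}  ✓accept
'c' @ 7: {7,8}
'b' @ 8: {1,3,5,6,9}  ✓accept
after full input: {1,3,5,6,9}  (accept=1 in)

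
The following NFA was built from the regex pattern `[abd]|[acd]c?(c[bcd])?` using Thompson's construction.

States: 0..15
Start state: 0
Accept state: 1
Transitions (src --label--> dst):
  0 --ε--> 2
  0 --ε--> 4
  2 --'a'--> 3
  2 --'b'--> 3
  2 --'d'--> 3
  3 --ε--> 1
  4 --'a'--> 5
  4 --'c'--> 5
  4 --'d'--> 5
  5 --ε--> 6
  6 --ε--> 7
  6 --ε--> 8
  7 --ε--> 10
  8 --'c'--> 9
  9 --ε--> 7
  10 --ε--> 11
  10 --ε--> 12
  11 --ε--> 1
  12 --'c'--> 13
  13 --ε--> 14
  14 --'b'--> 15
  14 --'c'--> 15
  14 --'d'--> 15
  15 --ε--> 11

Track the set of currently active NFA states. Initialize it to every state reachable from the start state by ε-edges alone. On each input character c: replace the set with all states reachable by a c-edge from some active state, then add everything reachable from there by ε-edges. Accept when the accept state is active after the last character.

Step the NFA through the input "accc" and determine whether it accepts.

initial (ε-close {0}): {0,2,4}
'a' @ 1: {1,3,5,6,7,8,10,11,12}  [accepting]
'c' @ 2: {1,7,9,10,11,12,13,14}  [accepting]
'c' @ 3: {1,11,13,14,15}  [accepting]
'c' @ 4: {1,11,15}  [accepting]
after full input: {1,11,15}  (accept=1 in)

Answer: ACCEPT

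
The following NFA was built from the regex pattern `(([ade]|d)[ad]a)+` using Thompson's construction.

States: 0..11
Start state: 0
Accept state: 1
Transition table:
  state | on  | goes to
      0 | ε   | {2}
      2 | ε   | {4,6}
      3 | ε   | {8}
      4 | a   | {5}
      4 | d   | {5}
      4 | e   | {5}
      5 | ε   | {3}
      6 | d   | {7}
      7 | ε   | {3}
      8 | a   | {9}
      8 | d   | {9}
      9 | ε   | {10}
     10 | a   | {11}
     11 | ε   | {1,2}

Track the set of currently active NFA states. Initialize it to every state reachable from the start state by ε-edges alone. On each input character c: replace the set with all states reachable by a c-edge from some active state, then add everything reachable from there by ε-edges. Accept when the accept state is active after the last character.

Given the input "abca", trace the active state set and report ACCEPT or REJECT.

initial (ε-close {0}): {0,2,4,6}
'a' @ 1: {3,5,8}
'b' @ 2: {}  — state set empty
rest 'ca' ignored (set empty)
final: {}; accept 1 not in set

Answer: REJECT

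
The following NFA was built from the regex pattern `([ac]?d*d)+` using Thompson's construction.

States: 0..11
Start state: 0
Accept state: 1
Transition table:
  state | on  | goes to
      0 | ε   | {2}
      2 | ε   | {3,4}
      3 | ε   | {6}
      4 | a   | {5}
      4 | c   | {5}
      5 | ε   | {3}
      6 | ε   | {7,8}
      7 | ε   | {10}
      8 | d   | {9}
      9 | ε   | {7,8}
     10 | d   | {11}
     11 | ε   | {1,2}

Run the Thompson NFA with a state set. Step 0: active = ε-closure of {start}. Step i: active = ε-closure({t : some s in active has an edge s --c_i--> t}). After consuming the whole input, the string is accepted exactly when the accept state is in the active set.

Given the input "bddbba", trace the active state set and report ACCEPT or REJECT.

Answer: REJECT

Derivation:
start: ε-closure({0}) = {0,2,3,4,6,7,8,10}
'b' @ 1: {}  — state set empty
rest 'ddbba' ignored (set empty)
end set {} — state 1 not in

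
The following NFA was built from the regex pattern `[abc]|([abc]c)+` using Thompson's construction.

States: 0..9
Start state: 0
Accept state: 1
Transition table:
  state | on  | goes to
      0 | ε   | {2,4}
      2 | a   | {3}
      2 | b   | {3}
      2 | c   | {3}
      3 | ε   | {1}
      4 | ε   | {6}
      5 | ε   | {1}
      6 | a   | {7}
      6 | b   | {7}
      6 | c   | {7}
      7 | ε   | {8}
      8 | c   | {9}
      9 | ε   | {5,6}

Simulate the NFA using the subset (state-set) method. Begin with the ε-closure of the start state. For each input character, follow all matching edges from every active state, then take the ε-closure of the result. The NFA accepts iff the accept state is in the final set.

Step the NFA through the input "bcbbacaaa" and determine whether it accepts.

S₀ = ε-closure({0}) = {0,2,4,6}
'b' @ 1: {1,3,7,8}  ✓accept
'c' @ 2: {1,5,6,9}  ✓accept
'b' @ 3: {7,8}
'b' @ 4: {}  — state set empty
rest 'acaaa' ignored (set empty)
final: {}; accept 1 not in set

Answer: REJECT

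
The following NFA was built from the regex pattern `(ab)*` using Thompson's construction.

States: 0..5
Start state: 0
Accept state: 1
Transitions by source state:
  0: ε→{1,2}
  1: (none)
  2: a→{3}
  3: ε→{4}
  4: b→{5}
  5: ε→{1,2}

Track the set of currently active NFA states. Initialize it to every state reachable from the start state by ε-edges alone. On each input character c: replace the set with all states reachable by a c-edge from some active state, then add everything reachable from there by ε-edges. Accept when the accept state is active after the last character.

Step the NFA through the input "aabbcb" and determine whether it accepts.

Answer: REJECT

Trace:
initial (ε-close {0}): {0,1,2}
'a' @ 1: {3,4}
'a' @ 2: {}  — state set empty
rest 'bbcb' ignored (set empty)
after full input: {}  (accept=1 not in)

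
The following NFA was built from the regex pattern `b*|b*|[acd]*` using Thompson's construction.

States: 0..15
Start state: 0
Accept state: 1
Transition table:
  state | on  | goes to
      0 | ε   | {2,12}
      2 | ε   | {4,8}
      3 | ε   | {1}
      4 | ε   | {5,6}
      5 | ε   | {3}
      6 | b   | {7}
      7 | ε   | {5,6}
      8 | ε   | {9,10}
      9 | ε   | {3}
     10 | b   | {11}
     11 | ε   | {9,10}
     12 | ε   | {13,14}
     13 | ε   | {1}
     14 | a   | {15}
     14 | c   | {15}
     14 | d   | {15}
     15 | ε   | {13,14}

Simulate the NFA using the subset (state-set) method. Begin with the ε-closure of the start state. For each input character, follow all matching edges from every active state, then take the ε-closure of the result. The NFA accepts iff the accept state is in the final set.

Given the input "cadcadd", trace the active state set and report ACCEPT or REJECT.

Answer: ACCEPT

Derivation:
start: ε-closure({0}) = {0,1,2,3,4,5,6,8,9,10,12,13,14}
'c' @ 1: {1,13,14,15}  (accept∈set)
'a' @ 2: {1,13,14,15}  (accept∈set)
'd' @ 3: {1,13,14,15}  (accept∈set)
'c' @ 4: {1,13,14,15}  (accept∈set)
'a' @ 5: {1,13,14,15}  (accept∈set)
'd' @ 6: {1,13,14,15}  (accept∈set)
'd' @ 7: {1,13,14,15}  (accept∈set)
end set {1,13,14,15} — state 1 in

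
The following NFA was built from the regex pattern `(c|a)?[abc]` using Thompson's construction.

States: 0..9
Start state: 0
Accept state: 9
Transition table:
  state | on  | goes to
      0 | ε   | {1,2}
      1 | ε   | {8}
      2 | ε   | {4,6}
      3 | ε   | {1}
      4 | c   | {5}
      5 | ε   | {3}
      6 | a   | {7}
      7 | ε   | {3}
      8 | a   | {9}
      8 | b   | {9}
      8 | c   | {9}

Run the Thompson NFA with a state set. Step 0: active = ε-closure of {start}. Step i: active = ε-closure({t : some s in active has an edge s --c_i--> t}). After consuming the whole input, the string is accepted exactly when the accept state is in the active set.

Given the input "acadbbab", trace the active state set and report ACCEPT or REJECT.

Answer: REJECT

Trace:
initial (ε-close {0}): {0,1,2,4,6,8}
'a' @ 1: {1,3,7,8,9}  ✓accept
'c' @ 2: {9}  ✓accept
'a' @ 3: {}  — no active states
rest 'dbbab' ignored (set empty)
end set {} — state 9 not in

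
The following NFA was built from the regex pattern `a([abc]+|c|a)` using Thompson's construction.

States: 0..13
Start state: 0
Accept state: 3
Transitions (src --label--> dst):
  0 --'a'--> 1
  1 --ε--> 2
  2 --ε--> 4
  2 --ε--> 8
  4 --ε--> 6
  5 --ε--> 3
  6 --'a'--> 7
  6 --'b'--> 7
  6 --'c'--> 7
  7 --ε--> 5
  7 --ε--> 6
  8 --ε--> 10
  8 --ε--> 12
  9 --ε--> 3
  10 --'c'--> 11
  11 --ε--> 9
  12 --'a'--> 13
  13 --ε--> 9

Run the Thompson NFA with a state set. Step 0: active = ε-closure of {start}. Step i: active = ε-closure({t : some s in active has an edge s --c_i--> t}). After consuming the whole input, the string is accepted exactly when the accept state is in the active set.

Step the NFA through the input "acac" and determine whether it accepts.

start: ε-closure({0}) = {0}
'a' @ 1: {1,2,4,6,8,10,12}
'c' @ 2: {3,5,6,7,9,11}  ✓accept
'a' @ 3: {3,5,6,7}  ✓accept
'c' @ 4: {3,5,6,7}  ✓accept
final: {3,5,6,7}; accept 3 in set

Answer: ACCEPT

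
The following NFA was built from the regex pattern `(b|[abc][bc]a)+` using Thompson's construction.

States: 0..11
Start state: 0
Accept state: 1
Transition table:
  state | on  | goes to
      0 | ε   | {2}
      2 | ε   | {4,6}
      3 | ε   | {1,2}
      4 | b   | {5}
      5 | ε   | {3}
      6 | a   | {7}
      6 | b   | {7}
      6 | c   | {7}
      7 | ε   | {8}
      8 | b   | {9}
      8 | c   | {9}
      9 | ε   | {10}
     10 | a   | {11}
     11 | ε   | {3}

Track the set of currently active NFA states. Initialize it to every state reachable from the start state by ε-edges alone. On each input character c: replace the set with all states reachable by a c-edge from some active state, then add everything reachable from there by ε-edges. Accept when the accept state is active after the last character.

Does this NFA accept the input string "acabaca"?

Answer: ACCEPT

Trace:
initial (ε-close {0}): {0,2,4,6}
'a' @ 1: {7,8}
'c' @ 2: {9,10}
'a' @ 3: {1,2,3,4,6,11}  (accept∈set)
'b' @ 4: {1,2,3,4,5,6,7,8}  (accept∈set)
'a' @ 5: {7,8}
'c' @ 6: {9,10}
'a' @ 7: {1,2,3,4,6,11}  (accept∈set)
final: {1,2,3,4,6,11}; accept 1 in set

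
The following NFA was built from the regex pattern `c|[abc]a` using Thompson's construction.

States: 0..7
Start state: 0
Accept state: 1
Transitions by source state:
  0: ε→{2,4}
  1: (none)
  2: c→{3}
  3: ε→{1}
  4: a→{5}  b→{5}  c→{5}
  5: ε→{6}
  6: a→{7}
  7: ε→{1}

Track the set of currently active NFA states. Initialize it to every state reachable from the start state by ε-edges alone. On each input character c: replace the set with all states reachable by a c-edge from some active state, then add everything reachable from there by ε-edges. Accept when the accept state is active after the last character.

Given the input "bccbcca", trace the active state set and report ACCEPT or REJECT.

start: ε-closure({0}) = {0,2,4}
'b' @ 1: {5,6}
'c' @ 2: {}  — no active states
rest 'cbcca' ignored (set empty)
after full input: {}  (accept=1 not in)

Answer: REJECT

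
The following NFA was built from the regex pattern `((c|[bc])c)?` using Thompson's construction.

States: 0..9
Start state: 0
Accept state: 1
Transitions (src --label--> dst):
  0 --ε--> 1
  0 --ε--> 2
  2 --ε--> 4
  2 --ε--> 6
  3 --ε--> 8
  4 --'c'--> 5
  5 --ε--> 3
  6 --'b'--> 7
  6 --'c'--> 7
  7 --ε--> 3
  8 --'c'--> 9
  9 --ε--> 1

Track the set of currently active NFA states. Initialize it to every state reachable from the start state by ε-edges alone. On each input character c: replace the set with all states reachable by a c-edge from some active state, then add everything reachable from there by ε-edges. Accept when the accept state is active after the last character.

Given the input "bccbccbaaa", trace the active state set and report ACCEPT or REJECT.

start: ε-closure({0}) = {0,1,2,4,6}
'b' @ 1: {3,7,8}
'c' @ 2: {1,9}  [accepting]
'c' @ 3: {}  — no active states
rest 'bccbaaa' ignored (set empty)
after full input: {}  (accept=1 not in)

Answer: REJECT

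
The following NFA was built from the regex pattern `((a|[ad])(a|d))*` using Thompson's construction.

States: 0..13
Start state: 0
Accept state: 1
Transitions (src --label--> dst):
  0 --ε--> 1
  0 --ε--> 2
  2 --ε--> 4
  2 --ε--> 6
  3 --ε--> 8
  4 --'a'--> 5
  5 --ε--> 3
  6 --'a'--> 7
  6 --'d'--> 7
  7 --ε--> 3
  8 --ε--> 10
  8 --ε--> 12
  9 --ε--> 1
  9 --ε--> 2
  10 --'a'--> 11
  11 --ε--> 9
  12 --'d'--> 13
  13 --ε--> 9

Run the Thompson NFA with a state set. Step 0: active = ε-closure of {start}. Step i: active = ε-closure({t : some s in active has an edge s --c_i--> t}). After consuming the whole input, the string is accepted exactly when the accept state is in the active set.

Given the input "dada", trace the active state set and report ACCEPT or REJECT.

start: ε-closure({0}) = {0,1,2,4,6}
'd' @ 1: {3,7,8,10,12}
'a' @ 2: {1,2,4,6,9,11}  (accept∈set)
'd' @ 3: {3,7,8,10,12}
'a' @ 4: {1,2,4,6,9,11}  (accept∈set)
end set {1,2,4,6,9,11} — state 1 in

Answer: ACCEPT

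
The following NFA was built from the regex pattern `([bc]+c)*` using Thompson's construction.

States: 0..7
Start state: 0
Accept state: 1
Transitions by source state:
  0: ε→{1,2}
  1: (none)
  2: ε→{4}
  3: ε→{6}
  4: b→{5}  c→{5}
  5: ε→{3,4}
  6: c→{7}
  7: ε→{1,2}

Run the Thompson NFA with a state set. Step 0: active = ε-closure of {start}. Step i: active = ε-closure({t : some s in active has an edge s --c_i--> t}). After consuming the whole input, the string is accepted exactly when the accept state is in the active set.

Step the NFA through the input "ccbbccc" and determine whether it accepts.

Answer: ACCEPT

Derivation:
start: ε-closure({0}) = {0,1,2,4}
'c' @ 1: {3,4,5,6}
'c' @ 2: {1,2,3,4,5,6,7}  (accept∈set)
'b' @ 3: {3,4,5,6}
'b' @ 4: {3,4,5,6}
'c' @ 5: {1,2,3,4,5,6,7}  (accept∈set)
'c' @ 6: {1,2,3,4,5,6,7}  (accept∈set)
'c' @ 7: {1,2,3,4,5,6,7}  (accept∈set)
after full input: {1,2,3,4,5,6,7}  (accept=1 in)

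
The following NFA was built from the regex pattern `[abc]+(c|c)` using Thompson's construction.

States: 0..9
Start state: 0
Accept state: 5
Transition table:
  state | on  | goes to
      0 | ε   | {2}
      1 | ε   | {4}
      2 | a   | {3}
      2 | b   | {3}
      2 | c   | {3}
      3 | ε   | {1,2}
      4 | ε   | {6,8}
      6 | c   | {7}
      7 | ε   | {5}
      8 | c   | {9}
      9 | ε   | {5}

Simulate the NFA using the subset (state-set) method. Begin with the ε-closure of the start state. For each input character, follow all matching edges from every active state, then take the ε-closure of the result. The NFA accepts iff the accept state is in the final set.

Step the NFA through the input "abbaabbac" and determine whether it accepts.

initial (ε-close {0}): {0,2}
'a' @ 1: {1,2,3,4,6,8}
'b' @ 2: {1,2,3,4,6,8}
'b' @ 3: {1,2,3,4,6,8}
'a' @ 4: {1,2,3,4,6,8}
'a' @ 5: {1,2,3,4,6,8}
'b' @ 6: {1,2,3,4,6,8}
'b' @ 7: {1,2,3,4,6,8}
'a' @ 8: {1,2,3,4,6,8}
'c' @ 9: {1,2,3,4,5,6,7,8,9}  [accepting]
after full input: {1,2,3,4,5,6,7,8,9}  (accept=5 in)

Answer: ACCEPT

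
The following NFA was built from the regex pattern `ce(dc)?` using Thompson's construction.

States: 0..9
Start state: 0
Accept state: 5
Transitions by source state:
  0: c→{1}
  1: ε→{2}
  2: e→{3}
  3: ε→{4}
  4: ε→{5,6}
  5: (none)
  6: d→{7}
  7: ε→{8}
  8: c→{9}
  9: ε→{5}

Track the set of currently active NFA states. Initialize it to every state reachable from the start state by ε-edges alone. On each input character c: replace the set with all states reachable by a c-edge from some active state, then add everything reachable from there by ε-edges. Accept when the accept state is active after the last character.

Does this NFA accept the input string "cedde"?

Answer: REJECT

Trace:
start: ε-closure({0}) = {0}
'c' @ 1: {1,2}
'e' @ 2: {3,4,5,6}  ✓accept
'd' @ 3: {7,8}
'd' @ 4: {}  — no active states
rest 'e' ignored (set empty)
final: {}; accept 5 not in set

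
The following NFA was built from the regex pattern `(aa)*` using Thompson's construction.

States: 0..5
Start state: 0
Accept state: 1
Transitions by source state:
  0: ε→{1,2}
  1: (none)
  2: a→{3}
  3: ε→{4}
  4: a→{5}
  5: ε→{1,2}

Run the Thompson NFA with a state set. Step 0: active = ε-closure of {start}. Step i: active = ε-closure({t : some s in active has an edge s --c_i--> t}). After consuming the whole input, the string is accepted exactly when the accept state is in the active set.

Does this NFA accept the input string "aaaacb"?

initial (ε-close {0}): {0,1,2}
'a' @ 1: {3,4}
'a' @ 2: {1,2,5}  [accepting]
'a' @ 3: {3,4}
'a' @ 4: {1,2,5}  [accepting]
'c' @ 5: {}  — dead — no transitions
rest 'b' ignored (set empty)
after full input: {}  (accept=1 not in)

Answer: REJECT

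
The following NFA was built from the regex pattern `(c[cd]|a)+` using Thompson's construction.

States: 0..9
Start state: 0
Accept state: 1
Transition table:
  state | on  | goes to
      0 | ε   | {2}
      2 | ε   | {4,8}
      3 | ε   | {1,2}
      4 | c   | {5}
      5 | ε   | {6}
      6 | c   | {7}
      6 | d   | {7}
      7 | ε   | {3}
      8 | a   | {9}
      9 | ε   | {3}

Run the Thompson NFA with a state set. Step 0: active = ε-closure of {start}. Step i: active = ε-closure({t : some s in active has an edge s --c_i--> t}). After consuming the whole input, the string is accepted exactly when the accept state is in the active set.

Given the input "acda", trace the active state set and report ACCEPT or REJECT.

Answer: ACCEPT

Trace:
initial (ε-close {0}): {0,2,4,8}
'a' @ 1: {1,2,3,4,8,9}  ✓accept
'c' @ 2: {5,6}
'd' @ 3: {1,2,3,4,7,8}  ✓accept
'a' @ 4: {1,2,3,4,8,9}  ✓accept
after full input: {1,2,3,4,8,9}  (accept=1 in)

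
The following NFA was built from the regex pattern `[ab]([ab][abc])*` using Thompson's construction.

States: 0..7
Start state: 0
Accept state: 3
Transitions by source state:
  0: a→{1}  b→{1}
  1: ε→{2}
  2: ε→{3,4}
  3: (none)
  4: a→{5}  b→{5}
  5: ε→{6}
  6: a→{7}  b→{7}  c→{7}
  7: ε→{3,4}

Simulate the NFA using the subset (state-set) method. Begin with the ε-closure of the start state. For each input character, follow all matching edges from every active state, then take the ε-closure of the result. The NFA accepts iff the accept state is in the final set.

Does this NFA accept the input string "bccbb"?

start: ε-closure({0}) = {0}
'b' @ 1: {1,2,3,4}  ✓accept
'c' @ 2: {}  — no active states
rest 'cbb' ignored (set empty)
after full input: {}  (accept=3 not in)

Answer: REJECT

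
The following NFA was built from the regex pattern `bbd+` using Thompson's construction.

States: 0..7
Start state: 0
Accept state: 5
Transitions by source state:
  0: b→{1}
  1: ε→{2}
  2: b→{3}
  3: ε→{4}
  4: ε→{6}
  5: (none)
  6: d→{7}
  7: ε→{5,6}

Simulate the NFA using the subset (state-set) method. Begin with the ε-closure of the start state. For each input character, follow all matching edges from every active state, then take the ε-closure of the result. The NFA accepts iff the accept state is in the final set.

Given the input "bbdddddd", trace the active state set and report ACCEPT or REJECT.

Answer: ACCEPT

Steps:
S₀ = ε-closure({0}) = {0}
'b' @ 1: {1,2}
'b' @ 2: {3,4,6}
'd' @ 3: {5,6,7}  (accept∈set)
'd' @ 4: {5,6,7}  (accept∈set)
'd' @ 5: {5,6,7}  (accept∈set)
'd' @ 6: {5,6,7}  (accept∈set)
'd' @ 7: {5,6,7}  (accept∈set)
'd' @ 8: {5,6,7}  (accept∈set)
end set {5,6,7} — state 5 in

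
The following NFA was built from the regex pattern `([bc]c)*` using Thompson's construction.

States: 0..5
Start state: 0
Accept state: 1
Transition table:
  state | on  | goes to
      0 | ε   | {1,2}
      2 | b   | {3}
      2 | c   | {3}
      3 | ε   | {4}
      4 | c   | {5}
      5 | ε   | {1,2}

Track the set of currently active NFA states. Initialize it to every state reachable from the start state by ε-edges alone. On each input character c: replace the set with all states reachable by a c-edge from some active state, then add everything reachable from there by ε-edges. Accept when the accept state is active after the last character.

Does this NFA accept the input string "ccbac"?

Answer: REJECT

Steps:
start: ε-closure({0}) = {0,1,2}
'c' @ 1: {3,4}
'c' @ 2: {1,2,5}  ✓accept
'b' @ 3: {3,4}
'a' @ 4: {}  — state set empty
rest 'c' ignored (set empty)
after full input: {}  (accept=1 not in)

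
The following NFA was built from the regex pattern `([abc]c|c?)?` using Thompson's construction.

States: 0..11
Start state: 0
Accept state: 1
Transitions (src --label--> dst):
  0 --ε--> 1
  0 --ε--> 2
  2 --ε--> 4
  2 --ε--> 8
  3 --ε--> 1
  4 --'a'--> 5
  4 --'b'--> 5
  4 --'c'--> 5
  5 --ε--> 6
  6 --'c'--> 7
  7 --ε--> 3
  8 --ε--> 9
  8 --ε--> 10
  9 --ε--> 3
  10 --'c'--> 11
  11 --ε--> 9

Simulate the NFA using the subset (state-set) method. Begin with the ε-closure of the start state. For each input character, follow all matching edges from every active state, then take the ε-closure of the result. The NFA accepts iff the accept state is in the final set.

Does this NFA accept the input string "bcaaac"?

Answer: REJECT

Steps:
initial (ε-close {0}): {0,1,2,3,4,8,9,10}
'b' @ 1: {5,6}
'c' @ 2: {1,3,7}  [accepting]
'a' @ 3: {}  — state set empty
rest 'aac' ignored (set empty)
after full input: {}  (accept=1 not in)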